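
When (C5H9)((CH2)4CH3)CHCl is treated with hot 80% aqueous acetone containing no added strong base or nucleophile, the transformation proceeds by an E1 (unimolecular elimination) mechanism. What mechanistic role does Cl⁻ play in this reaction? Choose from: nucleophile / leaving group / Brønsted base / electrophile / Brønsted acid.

Step 1: Unassisted departure of Cl⁻ (taking the C–Cl bonding pair) generates a secondary carbocation.
Cl⁻ departs with both electrons of the breaking σ-bond — that is the definition of a leaving group.

leaving group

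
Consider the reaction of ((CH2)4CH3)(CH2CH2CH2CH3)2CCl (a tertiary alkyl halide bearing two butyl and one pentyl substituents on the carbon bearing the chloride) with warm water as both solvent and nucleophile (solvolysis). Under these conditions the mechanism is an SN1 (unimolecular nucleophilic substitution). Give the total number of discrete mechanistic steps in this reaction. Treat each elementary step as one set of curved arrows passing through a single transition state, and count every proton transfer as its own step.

3

Step 1: Ionisation: the C–Cl σ-bond cleaves heterolytically; both bonding electrons depart with Cl⁻, leaving a tertiary carbocation at the α-carbon.
(No 1,2-shift: no single shift to an adjacent carbon would give a more stable cation.)
Step 2: Nucleophilic capture: the oxygen of H2O bonds to the cationic carbon, producing an oxonium-ion intermediate.
Step 3: A second solvent molecule removes the proton on oxygen, giving the neutral alcohol product.
Total: 3 elementary steps.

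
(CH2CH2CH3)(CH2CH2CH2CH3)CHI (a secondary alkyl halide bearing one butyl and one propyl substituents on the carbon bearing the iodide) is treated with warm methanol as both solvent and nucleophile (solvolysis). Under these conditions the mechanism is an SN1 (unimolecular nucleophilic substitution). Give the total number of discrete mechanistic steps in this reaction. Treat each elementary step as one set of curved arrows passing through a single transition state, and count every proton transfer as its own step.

3

Step 1: Ionisation: the C–I σ-bond cleaves heterolytically; both bonding electrons depart with I⁻, leaving a secondary carbocation at the α-carbon.
(No 1,2-shift: no single shift to an adjacent carbon would give a more stable cation.)
Step 2: Nucleophilic capture: the oxygen of CH3OH bonds to the cationic carbon, producing an oxonium-ion intermediate.
Step 3: Proton transfer from the O–H of the oxonium ion to a solvent molecule delivers the neutral ether.
Total: 3 elementary steps.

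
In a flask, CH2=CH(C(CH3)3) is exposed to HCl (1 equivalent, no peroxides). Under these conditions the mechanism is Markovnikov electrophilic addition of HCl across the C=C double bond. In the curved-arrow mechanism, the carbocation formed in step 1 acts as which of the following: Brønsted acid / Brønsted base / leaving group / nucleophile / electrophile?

electrophile

Step 3: Cl⁻ captures the cation: a lone pair on Cl⁻ fills the empty p orbital, producing the alkyl halide product.
The carbocation formed in step 1 accepts an electron pair into an empty or π* orbital — it is the electrophile.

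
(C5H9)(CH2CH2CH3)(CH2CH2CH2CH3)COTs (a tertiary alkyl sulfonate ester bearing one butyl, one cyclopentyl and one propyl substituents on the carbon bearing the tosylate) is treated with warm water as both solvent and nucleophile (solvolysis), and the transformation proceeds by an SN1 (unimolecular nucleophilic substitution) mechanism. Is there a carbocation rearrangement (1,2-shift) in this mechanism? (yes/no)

The first-formed carbocation is tertiary.
No single 1,2-shift to an adjacent carbon would produce a more-substituted cation than the one already present, so no rearrangement occurs.

no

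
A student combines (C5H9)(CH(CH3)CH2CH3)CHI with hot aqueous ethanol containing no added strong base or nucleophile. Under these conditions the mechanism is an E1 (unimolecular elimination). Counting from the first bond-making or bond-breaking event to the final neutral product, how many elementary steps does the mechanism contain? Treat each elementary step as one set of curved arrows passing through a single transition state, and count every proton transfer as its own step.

Step 1: Rate-determining heterolysis of the C–I bond gives I⁻ and a secondary carbocation.
Step 2: Carbocation rearrangement: a 1,2-hydride shift from the adjacent sec-butyl carbon converts the initially-formed secondary cation into the more stable tertiary cation.
Step 3: A water (or ethanol) molecule (solvent) deprotonates a β-carbon; as the C–H bond breaks, those electrons form the new alkene π bond.
Total: 3 elementary steps.

3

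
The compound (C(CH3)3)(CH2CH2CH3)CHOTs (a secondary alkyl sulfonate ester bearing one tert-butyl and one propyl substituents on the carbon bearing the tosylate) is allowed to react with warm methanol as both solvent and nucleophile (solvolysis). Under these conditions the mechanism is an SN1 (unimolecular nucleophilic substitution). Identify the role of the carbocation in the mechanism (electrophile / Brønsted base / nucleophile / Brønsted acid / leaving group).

electrophile

Step 3: CH3OH donates an oxygen lone pair into the empty p orbital of the cation, giving a protonated ether (an oxonium ion).
The carbocation accepts an electron pair into an empty or π* orbital — it is the electrophile.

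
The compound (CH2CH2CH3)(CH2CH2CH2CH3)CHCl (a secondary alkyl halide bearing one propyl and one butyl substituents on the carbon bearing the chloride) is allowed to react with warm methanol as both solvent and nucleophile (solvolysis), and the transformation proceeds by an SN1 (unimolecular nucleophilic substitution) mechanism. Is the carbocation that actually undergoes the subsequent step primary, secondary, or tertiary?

secondary

Step 1: Rate-determining heterolysis of the C–Cl bond gives Cl⁻ and a secondary carbocation.
No single 1,2-shift to an adjacent carbon would give a more-substituted cation, so no rearrangement occurs.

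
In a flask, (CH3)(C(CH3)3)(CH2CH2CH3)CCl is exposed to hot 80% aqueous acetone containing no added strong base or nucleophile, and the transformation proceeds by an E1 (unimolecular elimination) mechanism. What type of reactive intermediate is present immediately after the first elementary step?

tertiary carbocation

Step 1: Unassisted departure of Cl⁻ (taking the C–Cl bonding pair) generates a tertiary carbocation.
After step 1 the species present is a tertiary carbocation.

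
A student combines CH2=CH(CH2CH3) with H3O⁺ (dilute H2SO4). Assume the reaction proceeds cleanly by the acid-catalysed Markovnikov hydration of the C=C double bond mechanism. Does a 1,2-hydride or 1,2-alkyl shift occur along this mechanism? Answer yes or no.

no

The first-formed carbocation is secondary.
No single 1,2-shift to an adjacent carbon would produce a more-substituted cation than the one already present, so no rearrangement occurs.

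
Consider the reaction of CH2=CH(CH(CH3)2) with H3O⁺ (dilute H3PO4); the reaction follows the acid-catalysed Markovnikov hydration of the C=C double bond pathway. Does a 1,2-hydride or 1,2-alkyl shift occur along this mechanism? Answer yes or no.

The first-formed carbocation is secondary.
The adjacent isopropyl carbon already bears 2 other carbon substituents and has a hydrogen to migrate; after a 1,2-hydride shift from that carbon the positive charge sits on a tertiary centre.
Tertiary is more stable than secondary, so the shift occurs.

yes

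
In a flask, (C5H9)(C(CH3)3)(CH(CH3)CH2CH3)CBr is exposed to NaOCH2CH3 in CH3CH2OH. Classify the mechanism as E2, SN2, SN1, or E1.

Conditions: a strong base with a tertiary substrate bearing a β-hydrogen.
These conditions are the textbook signature of the E2 pathway.
A strong (often hindered) base removes a β-H in concert with loss of the leaving group — bimolecular elimination.

E2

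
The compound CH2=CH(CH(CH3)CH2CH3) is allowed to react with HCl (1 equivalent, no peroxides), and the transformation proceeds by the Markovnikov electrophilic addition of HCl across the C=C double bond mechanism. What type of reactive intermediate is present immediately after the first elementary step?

Step 1: Protonation of the alkene by HCl: the π bond acts as the nucleophile and picks up H⁺, giving the more stable (Markovnikov) secondary carbocation. The H–Cl bond breaks heterolytically, releasing Cl⁻.
After step 1 the species present is a secondary carbocation.

secondary carbocation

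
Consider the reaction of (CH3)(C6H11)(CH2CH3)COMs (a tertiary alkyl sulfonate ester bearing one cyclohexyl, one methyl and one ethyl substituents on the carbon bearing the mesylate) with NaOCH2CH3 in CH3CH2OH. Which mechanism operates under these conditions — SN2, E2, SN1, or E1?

Conditions: a strong base with a tertiary substrate bearing a β-hydrogen.
These conditions are the textbook signature of the E2 pathway.
A strong (often hindered) base removes a β-H in concert with loss of the leaving group — bimolecular elimination.

E2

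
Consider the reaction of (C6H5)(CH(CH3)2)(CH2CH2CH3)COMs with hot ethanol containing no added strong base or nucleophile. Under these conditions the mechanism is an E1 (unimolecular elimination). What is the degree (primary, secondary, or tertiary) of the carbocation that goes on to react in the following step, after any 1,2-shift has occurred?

Step 1: Unassisted departure of MsO⁻ (taking the C–O bonding pair) generates a tertiary carbocation.
No single 1,2-shift to an adjacent carbon would give a more-substituted cation, so no rearrangement occurs.

tertiary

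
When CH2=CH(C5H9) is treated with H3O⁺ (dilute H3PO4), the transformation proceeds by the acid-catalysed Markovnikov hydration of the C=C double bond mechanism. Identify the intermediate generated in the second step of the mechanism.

Step 1: Protonation of the alkene by H3O⁺: the π bond acts as the nucleophile and picks up H⁺, giving the more stable (Markovnikov) secondary carbocation. H2O is released.
Step 2: A 1,2-hydride shift from the adjacent cyclopentyl carbon moves the positive charge from the secondary centre to an adjacent carbon, generating a more stable tertiary carbocation.
After step 2 the species present is a tertiary carbocation.

tertiary carbocation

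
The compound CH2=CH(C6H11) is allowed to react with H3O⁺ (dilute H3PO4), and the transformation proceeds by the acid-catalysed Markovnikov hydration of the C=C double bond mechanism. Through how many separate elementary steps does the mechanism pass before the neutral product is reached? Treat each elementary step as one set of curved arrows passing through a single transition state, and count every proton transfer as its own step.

Step 1: The π electrons of the C=C bond attack a proton of H3O⁺; Markovnikov addition places the new C–H on the less-substituted alkene carbon, so the positive charge ends up on the more-substituted carbon — a secondary carbocation. H2O is released.
Step 2: Carbocation rearrangement: a 1,2-hydride shift from the adjacent cyclohexyl carbon converts the initially-formed secondary cation into the more stable tertiary cation.
Step 3: A lone pair on the oxygen of H2O attacks the carbocation, forming a C–O bond and an oxonium ion (a protonated alcohol).
Step 4: H2O removes a proton from the oxonium oxygen, regenerating H3O⁺ and giving the neutral alcohol.
Total: 4 elementary steps.

4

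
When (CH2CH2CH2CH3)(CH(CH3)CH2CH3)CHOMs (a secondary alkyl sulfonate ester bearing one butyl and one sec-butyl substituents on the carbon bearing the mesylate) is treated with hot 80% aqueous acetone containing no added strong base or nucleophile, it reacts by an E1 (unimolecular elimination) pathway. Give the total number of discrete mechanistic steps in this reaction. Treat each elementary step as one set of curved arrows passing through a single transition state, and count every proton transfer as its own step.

3

Step 1: Ionisation: the C–O σ-bond cleaves heterolytically; both bonding electrons depart with MsO⁻, leaving a secondary carbocation at the α-carbon.
Step 2: Carbocation rearrangement: a 1,2-hydride shift from the adjacent sec-butyl carbon converts the initially-formed secondary cation into the more stable tertiary cation.
Step 3: A water molecule (solvent) deprotonates a β-carbon; as the C–H bond breaks, those electrons form the new alkene π bond.
Total: 3 elementary steps.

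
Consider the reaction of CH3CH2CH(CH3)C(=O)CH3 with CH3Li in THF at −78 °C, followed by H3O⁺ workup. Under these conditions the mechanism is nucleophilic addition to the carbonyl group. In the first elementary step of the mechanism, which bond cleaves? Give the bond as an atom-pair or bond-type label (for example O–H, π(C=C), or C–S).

Step 1: A lone pair / filled orbital on the carbanion-like carbon of CH3Li attacks the electrophilic carbonyl carbon; the π(C=O) electrons shift onto oxygen, producing a tetrahedral alkoxide intermediate.
The bond broken in this step is the π(C=O) bond.

π(C=O)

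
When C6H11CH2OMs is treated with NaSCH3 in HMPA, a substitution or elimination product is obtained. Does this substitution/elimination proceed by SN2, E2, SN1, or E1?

SN2

Conditions: a primary substrate with a strong nucleophile in the polar aprotic solvent HMPA.
These conditions are the textbook signature of the SN2 pathway.
An unhindered substrate with a strong nucleophile in a polar aprotic solvent favours one-step backside displacement.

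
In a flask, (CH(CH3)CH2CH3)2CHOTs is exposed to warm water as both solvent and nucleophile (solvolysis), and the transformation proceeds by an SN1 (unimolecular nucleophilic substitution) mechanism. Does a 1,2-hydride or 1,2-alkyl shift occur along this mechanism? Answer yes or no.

yes

The first-formed carbocation is secondary.
The adjacent sec-butyl carbon already bears 2 other carbon substituents and has a hydrogen to migrate; after a 1,2-hydride shift from that carbon the positive charge sits on a tertiary centre.
Tertiary is more stable than secondary, so the shift occurs.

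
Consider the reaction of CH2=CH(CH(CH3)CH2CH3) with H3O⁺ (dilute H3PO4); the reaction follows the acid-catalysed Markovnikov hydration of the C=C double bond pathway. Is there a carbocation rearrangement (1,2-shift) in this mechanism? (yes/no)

yes

The first-formed carbocation is secondary.
The adjacent sec-butyl carbon already bears 2 other carbon substituents and has a hydrogen to migrate; after a 1,2-hydride shift from that carbon the positive charge sits on a tertiary centre.
Tertiary is more stable than secondary, so the shift occurs.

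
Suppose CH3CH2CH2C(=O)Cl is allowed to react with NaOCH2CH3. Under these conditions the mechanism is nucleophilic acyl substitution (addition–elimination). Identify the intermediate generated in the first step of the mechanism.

tetrahedral intermediate

Step 1: A lone pair on the O of CH3CH2O⁻ attacks the electrophilic acyl carbon; the π(C=O) electrons move onto oxygen, giving a tetrahedral intermediate.
After step 1 the species present is a tetrahedral intermediate.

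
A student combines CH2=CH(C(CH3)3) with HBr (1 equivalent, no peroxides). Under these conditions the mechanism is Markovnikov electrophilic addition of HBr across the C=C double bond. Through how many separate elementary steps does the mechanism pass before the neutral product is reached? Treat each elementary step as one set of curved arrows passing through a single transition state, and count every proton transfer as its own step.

3

Step 1: Electrophilic addition begins with the π(C=C) electrons forming a bond to the proton of HBr. Following Markovnikov's rule, the resulting cation is secondary. The H–Br bond breaks heterolytically, releasing Br⁻.
Step 2: Carbocation rearrangement: a 1,2-methyl shift from the adjacent tert-butyl carbon converts the initially-formed secondary cation into the more stable tertiary cation.
Step 3: The Br⁻ anion donates a lone pair to the carbocation, forming the new C–Br σ-bond and giving the neutral alkyl halide.
Total: 3 elementary steps.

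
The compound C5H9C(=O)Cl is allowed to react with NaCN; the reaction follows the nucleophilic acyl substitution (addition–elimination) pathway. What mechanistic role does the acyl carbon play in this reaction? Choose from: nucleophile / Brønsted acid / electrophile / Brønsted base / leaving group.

electrophile

Step 1: CN⁻ adds to the carbonyl carbon; the C=O π electrons shift onto oxygen and a tetrahedral alkoxide intermediate forms.
The acyl carbon accepts an electron pair into an empty or π* orbital — it is the electrophile.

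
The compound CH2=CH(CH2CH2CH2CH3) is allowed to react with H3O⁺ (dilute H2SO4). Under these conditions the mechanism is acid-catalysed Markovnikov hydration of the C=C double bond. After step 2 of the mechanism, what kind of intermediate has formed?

Step 1: The π electrons of the C=C bond attack a proton of H3O⁺; Markovnikov addition places the new C–H on the less-substituted alkene carbon, so the positive charge ends up on the more-substituted carbon — a secondary carbocation. H2O is released.
Step 2: A lone pair on the oxygen of H2O attacks the carbocation, forming a C–O bond and an oxonium ion (a protonated alcohol).
After step 2 the species present is an oxonium ion.

oxonium ion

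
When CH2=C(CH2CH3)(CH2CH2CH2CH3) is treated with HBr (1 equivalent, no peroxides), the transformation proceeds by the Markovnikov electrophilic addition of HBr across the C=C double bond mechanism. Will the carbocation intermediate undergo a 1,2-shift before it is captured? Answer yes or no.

no

The first-formed carbocation is tertiary.
No single 1,2-shift to an adjacent carbon would produce a more-substituted cation than the one already present, so no rearrangement occurs.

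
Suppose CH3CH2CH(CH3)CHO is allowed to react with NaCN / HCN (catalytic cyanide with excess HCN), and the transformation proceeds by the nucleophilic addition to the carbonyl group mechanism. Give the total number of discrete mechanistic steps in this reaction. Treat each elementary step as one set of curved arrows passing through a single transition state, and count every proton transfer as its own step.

Step 1: A lone pair / filled orbital on CN⁻ attacks the electrophilic carbonyl carbon; the π(C=O) electrons shift onto oxygen, producing a tetrahedral alkoxide intermediate.
Step 2: The alkoxide oxygen removes a proton from HCN present in the mixture, giving a cyanohydrin and regenerating CN⁻.
Total: 2 elementary steps.

2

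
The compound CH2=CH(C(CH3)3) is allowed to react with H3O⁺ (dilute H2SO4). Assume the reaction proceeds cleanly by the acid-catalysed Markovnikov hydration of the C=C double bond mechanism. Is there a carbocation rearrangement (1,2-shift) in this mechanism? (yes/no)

The first-formed carbocation is secondary.
The adjacent tert-butyl carbon has no hydrogen but bears methyl groups; migration of one methyl with its bonding pair (a 1,2-methyl shift) places the charge on a tertiary centre.
Tertiary is more stable than secondary, so the shift occurs.

yes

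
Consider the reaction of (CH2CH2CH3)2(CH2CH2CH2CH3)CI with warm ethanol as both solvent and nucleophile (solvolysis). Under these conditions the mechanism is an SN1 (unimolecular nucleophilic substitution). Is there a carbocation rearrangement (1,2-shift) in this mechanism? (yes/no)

no

The first-formed carbocation is tertiary.
No single 1,2-shift to an adjacent carbon would produce a more-substituted cation than the one already present, so no rearrangement occurs.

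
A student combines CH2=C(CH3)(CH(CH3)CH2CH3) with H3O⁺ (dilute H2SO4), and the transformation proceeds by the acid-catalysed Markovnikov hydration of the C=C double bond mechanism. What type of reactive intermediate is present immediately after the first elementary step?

Step 1: Electrophilic addition begins with the π(C=C) electrons forming a bond to the proton of H3O⁺. Following Markovnikov's rule, the resulting cation is tertiary. H2O is released.
After step 1 the species present is a tertiary carbocation.

tertiary carbocation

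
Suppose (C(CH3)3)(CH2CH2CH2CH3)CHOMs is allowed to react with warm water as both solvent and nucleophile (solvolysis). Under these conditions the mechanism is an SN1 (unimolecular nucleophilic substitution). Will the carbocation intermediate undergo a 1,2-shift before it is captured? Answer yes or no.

The first-formed carbocation is secondary.
The adjacent tert-butyl carbon has no hydrogen but bears methyl groups; migration of one methyl with its bonding pair (a 1,2-methyl shift) places the charge on a tertiary centre.
Tertiary is more stable than secondary, so the shift occurs.

yes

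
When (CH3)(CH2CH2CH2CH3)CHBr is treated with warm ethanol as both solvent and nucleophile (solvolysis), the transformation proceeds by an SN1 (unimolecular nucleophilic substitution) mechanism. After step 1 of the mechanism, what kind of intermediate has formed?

secondary carbocation

Step 1: Unassisted departure of Br⁻ (taking the C–Br bonding pair) generates a secondary carbocation.
After step 1 the species present is a secondary carbocation.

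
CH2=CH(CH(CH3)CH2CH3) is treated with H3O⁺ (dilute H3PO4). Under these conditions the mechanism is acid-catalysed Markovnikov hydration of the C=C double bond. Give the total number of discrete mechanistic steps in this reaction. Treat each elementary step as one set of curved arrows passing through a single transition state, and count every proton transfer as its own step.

Step 1: The π electrons of the C=C bond attack a proton of H3O⁺; Markovnikov addition places the new C–H on the less-substituted alkene carbon, so the positive charge ends up on the more-substituted carbon — a secondary carbocation. H2O is released.
Step 2: Carbocation rearrangement: a 1,2-hydride shift from the adjacent sec-butyl carbon converts the initially-formed secondary cation into the more stable tertiary cation.
Step 3: Nucleophilic capture of the cation by H2O produces the protonated alcohol (an oxonium ion).
Step 4: H2O removes a proton from the oxonium oxygen, regenerating H3O⁺ and giving the neutral alcohol.
Total: 4 elementary steps.

4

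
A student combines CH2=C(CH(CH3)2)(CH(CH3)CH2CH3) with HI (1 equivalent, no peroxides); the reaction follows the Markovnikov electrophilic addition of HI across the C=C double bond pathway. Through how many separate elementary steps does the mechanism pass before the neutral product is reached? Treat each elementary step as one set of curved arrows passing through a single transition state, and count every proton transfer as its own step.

Step 1: Protonation of the alkene by HI: the π bond acts as the nucleophile and picks up H⁺, giving the more stable (Markovnikov) tertiary carbocation. The H–I bond breaks heterolytically, releasing I⁻.
(No 1,2-shift: no single shift to an adjacent carbon would give a more stable cation.)
Step 2: I⁻ captures the cation: a lone pair on I⁻ fills the empty p orbital, producing the alkyl halide product.
Total: 2 elementary steps.

2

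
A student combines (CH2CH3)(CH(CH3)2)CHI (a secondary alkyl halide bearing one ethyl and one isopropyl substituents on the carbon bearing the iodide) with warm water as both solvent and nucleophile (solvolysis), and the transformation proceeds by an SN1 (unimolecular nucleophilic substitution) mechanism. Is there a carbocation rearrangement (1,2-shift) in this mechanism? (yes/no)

yes

The first-formed carbocation is secondary.
The adjacent isopropyl carbon already bears 2 other carbon substituents and has a hydrogen to migrate; after a 1,2-hydride shift from that carbon the positive charge sits on a tertiary centre.
Tertiary is more stable than secondary, so the shift occurs.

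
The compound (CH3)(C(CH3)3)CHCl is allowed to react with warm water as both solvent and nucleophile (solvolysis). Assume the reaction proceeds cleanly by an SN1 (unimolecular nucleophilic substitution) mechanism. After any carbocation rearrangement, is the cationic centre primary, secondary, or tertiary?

Step 1: Ionisation: the C–Cl σ-bond cleaves heterolytically; both bonding electrons depart with Cl⁻, leaving a secondary carbocation at the α-carbon.
Step 2: A 1,2-methyl shift from the adjacent tert-butyl carbon moves the positive charge from the secondary centre to an adjacent carbon, generating a more stable tertiary carbocation.
The cation rearranges from secondary to tertiary via a 1,2-methyl shift from the adjacent tert-butyl carbon; the tertiary cation is what reacts next.

tertiary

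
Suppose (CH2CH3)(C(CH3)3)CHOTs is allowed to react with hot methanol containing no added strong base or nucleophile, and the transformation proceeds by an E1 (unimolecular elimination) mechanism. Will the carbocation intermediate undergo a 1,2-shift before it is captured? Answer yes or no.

The first-formed carbocation is secondary.
The adjacent tert-butyl carbon has no hydrogen but bears methyl groups; migration of one methyl with its bonding pair (a 1,2-methyl shift) places the charge on a tertiary centre.
Tertiary is more stable than secondary, so the shift occurs.

yes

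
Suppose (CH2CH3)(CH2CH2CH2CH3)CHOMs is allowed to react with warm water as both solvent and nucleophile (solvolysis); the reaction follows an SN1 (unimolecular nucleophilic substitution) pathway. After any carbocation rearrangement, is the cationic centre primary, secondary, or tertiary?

secondary

Step 1: Unassisted departure of MsO⁻ (taking the C–O bonding pair) generates a secondary carbocation.
No single 1,2-shift to an adjacent carbon would give a more-substituted cation, so no rearrangement occurs.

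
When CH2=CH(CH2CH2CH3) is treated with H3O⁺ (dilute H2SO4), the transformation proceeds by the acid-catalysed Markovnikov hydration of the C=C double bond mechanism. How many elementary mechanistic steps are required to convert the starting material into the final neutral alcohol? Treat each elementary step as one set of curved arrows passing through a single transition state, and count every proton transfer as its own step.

3

Step 1: The π electrons of the C=C bond attack a proton of H3O⁺; Markovnikov addition places the new C–H on the less-substituted alkene carbon, so the positive charge ends up on the more-substituted carbon — a secondary carbocation. H2O is released.
(No 1,2-shift: no single shift to an adjacent carbon would give a more stable cation.)
Step 2: Water acts as the nucleophile: an oxygen lone pair bonds to the cationic carbon, giving an oxonium-ion intermediate.
Step 3: Deprotonation of the oxonium ion by a water molecule delivers the neutral alcohol and regenerates the acid catalyst.
Total: 3 elementary steps.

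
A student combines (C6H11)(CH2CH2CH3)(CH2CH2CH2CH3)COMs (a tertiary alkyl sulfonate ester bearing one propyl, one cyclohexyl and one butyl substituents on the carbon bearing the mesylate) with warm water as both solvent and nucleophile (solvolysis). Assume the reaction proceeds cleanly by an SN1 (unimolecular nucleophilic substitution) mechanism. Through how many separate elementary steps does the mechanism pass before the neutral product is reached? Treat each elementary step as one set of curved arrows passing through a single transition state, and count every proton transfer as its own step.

3

Step 1: Unassisted departure of MsO⁻ (taking the C–O bonding pair) generates a tertiary carbocation.
(No 1,2-shift: no single shift to an adjacent carbon would give a more stable cation.)
Step 2: H2O donates an oxygen lone pair into the empty p orbital of the cation, giving a protonated alcohol (an oxonium ion).
Step 3: A second solvent molecule removes the proton on oxygen, giving the neutral alcohol product.
Total: 3 elementary steps.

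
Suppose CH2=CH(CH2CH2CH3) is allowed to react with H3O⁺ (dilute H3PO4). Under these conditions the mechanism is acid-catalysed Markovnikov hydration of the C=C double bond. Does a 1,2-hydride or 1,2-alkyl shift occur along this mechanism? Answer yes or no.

no

The first-formed carbocation is secondary.
No single 1,2-shift to an adjacent carbon would produce a more-substituted cation than the one already present, so no rearrangement occurs.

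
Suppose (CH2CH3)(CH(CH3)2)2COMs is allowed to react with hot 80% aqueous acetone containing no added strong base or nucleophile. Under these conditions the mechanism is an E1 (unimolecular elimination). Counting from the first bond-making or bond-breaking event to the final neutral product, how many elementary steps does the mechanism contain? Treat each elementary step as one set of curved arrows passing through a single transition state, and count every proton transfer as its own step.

Step 1: Rate-determining heterolysis of the C–O bond gives MsO⁻ and a tertiary carbocation.
(No 1,2-shift: no single shift to an adjacent carbon would give a more stable cation.)
Step 2: Loss of a β-proton to a water molecule of the solvent: the C–H bonding pair collapses toward the cationic carbon to form the C=C π bond, yielding the alkene.
Total: 2 elementary steps.

2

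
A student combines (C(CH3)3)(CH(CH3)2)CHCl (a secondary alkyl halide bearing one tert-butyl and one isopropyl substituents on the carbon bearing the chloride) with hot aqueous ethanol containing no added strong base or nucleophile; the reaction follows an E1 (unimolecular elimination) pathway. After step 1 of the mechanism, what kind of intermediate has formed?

secondary carbocation

Step 1: Ionisation: the C–Cl σ-bond cleaves heterolytically; both bonding electrons depart with Cl⁻, leaving a secondary carbocation at the α-carbon.
After step 1 the species present is a secondary carbocation.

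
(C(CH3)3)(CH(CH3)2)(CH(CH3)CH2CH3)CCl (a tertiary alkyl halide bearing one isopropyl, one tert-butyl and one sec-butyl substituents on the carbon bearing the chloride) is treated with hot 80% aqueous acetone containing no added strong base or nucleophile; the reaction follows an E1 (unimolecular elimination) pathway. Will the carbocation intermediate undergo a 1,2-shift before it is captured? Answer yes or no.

The first-formed carbocation is tertiary.
No single 1,2-shift to an adjacent carbon would produce a more-substituted cation than the one already present, so no rearrangement occurs.

no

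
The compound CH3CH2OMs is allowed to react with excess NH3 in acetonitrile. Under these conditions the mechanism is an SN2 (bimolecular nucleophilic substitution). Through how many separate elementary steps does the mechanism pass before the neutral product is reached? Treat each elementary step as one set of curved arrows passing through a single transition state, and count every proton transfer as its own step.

2

Step 1: A lone pair on the N of NH3 attacks the α-carbon from the back side while the C–O bond breaks; both bonding electrons leave with MsO⁻. The product of this concerted step is an alkylammonium ion.
Step 2: A second equivalent of NH3 removes a proton from the N, giving the neutral product.
Total: 2 elementary steps.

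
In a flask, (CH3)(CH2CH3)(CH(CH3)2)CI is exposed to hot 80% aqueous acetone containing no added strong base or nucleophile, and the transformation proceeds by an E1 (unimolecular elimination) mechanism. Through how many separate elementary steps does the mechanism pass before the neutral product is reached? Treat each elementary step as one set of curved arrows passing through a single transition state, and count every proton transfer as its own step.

2

Step 1: The C–I bond breaks with both electrons going to the iodide; I⁻ leaves and a tertiary carbocation remains.
(No 1,2-shift: no single shift to an adjacent carbon would give a more stable cation.)
Step 2: A weak base (a water molecule from the solvent) removes a proton from a carbon adjacent to the cationic centre; the electrons of that C–H bond become the new π(C=C) bond, giving the alkene.
Total: 2 elementary steps.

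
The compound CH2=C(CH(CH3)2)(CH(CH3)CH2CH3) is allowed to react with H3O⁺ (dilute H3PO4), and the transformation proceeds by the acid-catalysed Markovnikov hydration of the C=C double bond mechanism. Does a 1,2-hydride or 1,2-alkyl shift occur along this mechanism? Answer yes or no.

The first-formed carbocation is tertiary.
No single 1,2-shift to an adjacent carbon would produce a more-substituted cation than the one already present, so no rearrangement occurs.

no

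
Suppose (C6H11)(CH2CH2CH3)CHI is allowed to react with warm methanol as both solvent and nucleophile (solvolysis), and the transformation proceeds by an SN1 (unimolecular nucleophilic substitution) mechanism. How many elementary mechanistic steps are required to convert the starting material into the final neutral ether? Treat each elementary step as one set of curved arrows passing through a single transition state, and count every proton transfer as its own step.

4

Step 1: Ionisation: the C–I σ-bond cleaves heterolytically; both bonding electrons depart with I⁻, leaving a secondary carbocation at the α-carbon.
Step 2: A 1,2-hydride shift from the adjacent cyclohexyl carbon moves the positive charge from the secondary centre to an adjacent carbon, generating a more stable tertiary carbocation.
Step 3: A lone pair on the oxygen of CH3OH attacks the carbocation, forming a new C–O σ-bond and an oxonium ion.
Step 4: Deprotonation of the oxonium oxygen by solvent methanol yields the neutral ether.
Total: 4 elementary steps.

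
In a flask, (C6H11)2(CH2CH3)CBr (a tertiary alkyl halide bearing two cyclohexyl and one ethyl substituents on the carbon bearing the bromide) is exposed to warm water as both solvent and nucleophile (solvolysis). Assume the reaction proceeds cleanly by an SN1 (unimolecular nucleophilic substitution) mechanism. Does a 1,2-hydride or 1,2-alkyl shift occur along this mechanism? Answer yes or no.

The first-formed carbocation is tertiary.
No single 1,2-shift to an adjacent carbon would produce a more-substituted cation than the one already present, so no rearrangement occurs.

no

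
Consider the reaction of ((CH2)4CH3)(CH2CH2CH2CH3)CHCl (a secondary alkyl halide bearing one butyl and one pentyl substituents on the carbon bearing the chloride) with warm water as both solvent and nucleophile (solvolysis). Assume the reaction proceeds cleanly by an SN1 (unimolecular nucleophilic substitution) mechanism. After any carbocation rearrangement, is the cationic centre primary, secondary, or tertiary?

Step 1: Rate-determining heterolysis of the C–Cl bond gives Cl⁻ and a secondary carbocation.
No single 1,2-shift to an adjacent carbon would give a more-substituted cation, so no rearrangement occurs.

secondary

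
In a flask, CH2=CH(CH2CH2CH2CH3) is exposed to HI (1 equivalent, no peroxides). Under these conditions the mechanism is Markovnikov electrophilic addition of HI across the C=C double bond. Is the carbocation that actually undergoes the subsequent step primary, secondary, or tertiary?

secondary

Step 1: Electrophilic addition begins with the π(C=C) electrons forming a bond to the proton of HI. Following Markovnikov's rule, the resulting cation is secondary. The H–I bond breaks heterolytically, releasing I⁻.
No single 1,2-shift to an adjacent carbon would give a more-substituted cation, so no rearrangement occurs.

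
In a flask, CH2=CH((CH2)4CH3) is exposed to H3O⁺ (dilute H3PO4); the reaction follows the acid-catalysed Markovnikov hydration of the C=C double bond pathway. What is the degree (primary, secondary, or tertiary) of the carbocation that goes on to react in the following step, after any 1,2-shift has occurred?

secondary

Step 1: Electrophilic addition begins with the π(C=C) electrons forming a bond to the proton of H3O⁺. Following Markovnikov's rule, the resulting cation is secondary. H2O is released.
No single 1,2-shift to an adjacent carbon would give a more-substituted cation, so no rearrangement occurs.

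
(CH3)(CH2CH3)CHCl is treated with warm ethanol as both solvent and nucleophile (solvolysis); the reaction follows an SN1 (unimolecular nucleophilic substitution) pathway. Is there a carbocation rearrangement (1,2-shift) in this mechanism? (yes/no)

The first-formed carbocation is secondary.
No single 1,2-shift to an adjacent carbon would produce a more-substituted cation than the one already present, so no rearrangement occurs.

no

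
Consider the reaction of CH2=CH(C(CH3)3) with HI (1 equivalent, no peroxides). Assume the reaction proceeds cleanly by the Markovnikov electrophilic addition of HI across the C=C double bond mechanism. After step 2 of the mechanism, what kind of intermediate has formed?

tertiary carbocation

Step 1: Electrophilic addition begins with the π(C=C) electrons forming a bond to the proton of HI. Following Markovnikov's rule, the resulting cation is secondary. The H–I bond breaks heterolytically, releasing I⁻.
Step 2: Carbocation rearrangement: a 1,2-methyl shift from the adjacent tert-butyl carbon converts the initially-formed secondary cation into the more stable tertiary cation.
After step 2 the species present is a tertiary carbocation.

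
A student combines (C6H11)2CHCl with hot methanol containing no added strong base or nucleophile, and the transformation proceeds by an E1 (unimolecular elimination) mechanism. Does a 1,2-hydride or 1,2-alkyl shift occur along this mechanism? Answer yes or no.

The first-formed carbocation is secondary.
The adjacent cyclohexyl carbon already bears 2 other carbon substituents and has a hydrogen to migrate; after a 1,2-hydride shift from that carbon the positive charge sits on a tertiary centre.
Tertiary is more stable than secondary, so the shift occurs.

yes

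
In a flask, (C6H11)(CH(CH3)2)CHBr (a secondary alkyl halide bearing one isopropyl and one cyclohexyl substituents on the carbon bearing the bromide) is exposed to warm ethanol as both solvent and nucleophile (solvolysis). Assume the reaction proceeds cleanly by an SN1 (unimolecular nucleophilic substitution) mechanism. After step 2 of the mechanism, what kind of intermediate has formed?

Step 1: The C–Br bond breaks with both electrons going to the bromide; Br⁻ leaves and a secondary carbocation remains.
Step 2: A 1,2-hydride shift from the adjacent isopropyl carbon moves the positive charge from the secondary centre to an adjacent carbon, generating a more stable tertiary carbocation.
After step 2 the species present is a tertiary carbocation.

tertiary carbocation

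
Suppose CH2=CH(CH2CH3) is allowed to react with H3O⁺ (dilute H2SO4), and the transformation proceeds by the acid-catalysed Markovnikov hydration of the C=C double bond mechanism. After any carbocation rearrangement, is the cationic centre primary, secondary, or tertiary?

Step 1: Protonation of the alkene by H3O⁺: the π bond acts as the nucleophile and picks up H⁺, giving the more stable (Markovnikov) secondary carbocation. H2O is released.
No single 1,2-shift to an adjacent carbon would give a more-substituted cation, so no rearrangement occurs.

secondary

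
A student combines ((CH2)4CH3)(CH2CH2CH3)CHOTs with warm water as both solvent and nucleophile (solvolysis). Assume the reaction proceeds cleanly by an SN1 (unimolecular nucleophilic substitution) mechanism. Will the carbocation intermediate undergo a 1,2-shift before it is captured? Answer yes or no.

no

The first-formed carbocation is secondary.
No single 1,2-shift to an adjacent carbon would produce a more-substituted cation than the one already present, so no rearrangement occurs.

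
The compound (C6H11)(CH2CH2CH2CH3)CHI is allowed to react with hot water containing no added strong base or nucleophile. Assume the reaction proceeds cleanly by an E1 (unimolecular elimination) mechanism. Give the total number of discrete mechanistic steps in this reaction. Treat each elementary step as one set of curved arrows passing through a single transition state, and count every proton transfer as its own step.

3

Step 1: Unassisted departure of I⁻ (taking the C–I bonding pair) generates a secondary carbocation.
Step 2: A 1,2-hydride shift from the adjacent cyclohexyl carbon moves the positive charge from the secondary centre to an adjacent carbon, generating a more stable tertiary carbocation.
Step 3: A water molecule (solvent) deprotonates a β-carbon; as the C–H bond breaks, those electrons form the new alkene π bond.
Total: 3 elementary steps.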